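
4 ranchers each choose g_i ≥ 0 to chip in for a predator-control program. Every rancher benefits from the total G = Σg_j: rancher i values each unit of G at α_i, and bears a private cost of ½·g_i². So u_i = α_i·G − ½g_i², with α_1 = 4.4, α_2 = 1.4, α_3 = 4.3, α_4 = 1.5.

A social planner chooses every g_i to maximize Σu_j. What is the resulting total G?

Planner FOC: ∂(Σu_j)/∂g_i = (Σα_j) − g_i = 0, so g_i^SO = Σα_j = 11.6 for every i; G^SO = 46.4.

46.4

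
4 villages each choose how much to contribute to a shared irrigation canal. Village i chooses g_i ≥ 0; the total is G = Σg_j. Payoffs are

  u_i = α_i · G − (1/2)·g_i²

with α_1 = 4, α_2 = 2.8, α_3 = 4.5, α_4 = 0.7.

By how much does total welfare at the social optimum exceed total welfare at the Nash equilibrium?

166.29

Village i's FOC: ∂u_i/∂g_i = α_i − g_i = 0, so g_i* = α_i.
NE contributions = (4, 2.8, 4.5, 0.7); G = 12.
W^NE = (Σα)·G − ½Σα_i² = 12² − ½·44.58 = 121.71.
Planner sets g_i = Σα_j = 12 for every i, so G^SO = 4·12 = 48.
W^SO = (Σα)·G^SO − ½·4·(Σα)² = (4/2)·12² = 288.
Deadweight loss = W^SO − W^NE = 166.29.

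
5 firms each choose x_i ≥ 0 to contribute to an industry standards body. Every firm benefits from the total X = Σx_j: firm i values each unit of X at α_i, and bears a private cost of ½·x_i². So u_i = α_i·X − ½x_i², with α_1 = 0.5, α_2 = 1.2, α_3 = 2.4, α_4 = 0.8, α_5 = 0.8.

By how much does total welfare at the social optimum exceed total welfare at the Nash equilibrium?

Firm i's FOC: ∂u_i/∂x_i = α_i − x_i = 0, so x_i* = α_i.
NE contributions = (0.5, 1.2, 2.4, 0.8, 0.8); X = 5.7.
W^NE = (Σα)·X − ½Σα_i² = 5.7² − ½·8.73 = 28.125.
Planner sets x_i = Σα_j = 5.7 for every i, so X^SO = 5·5.7 = 28.5.
W^SO = (Σα)·X^SO − ½·5·(Σα)² = (5/2)·5.7² = 81.225.
Deadweight loss = W^SO − W^NE = 53.1.

53.1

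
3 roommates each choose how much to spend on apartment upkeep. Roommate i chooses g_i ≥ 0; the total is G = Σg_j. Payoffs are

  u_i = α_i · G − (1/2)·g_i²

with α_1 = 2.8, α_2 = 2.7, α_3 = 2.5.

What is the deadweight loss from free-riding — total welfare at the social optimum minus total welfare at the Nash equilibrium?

42.69

Roommate i's FOC: ∂u_i/∂g_i = α_i − g_i = 0, so g_i* = α_i.
NE contributions = (2.8, 2.7, 2.5); G = 8.
W^NE = (Σα)·G − ½Σα_i² = 8² − ½·21.38 = 53.31.
Planner sets g_i = Σα_j = 8 for every i, so G^SO = 3·8 = 24.
W^SO = (Σα)·G^SO − ½·3·(Σα)² = (3/2)·8² = 96.
Deadweight loss = W^SO − W^NE = 42.69.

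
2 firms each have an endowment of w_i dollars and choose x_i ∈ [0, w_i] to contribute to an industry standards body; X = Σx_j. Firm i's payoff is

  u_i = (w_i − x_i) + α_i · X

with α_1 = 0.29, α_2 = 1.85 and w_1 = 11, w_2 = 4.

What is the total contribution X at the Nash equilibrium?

∂u_i/∂x_i = α_i − 1, so firm i contributes w_i if α_i > 1, else 0.
α_i > 1 for i ∈ {2}; NE contributions (0, 4), X = 4.

4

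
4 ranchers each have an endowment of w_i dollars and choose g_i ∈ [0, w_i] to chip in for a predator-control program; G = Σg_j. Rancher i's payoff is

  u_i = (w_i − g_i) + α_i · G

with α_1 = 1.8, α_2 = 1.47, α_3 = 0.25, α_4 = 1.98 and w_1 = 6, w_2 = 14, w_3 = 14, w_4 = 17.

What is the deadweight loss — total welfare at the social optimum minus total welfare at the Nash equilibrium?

63

∂u_i/∂g_i = α_i − 1, so rancher i contributes w_i if α_i > 1, else 0.
α_i > 1 for i ∈ {1, 2, 4}; NE contributions (6, 14, 0, 17), G = 37.
W^NE = Σw_i − G^NE + (Σα_i)·G^NE = 51 + 4.5·37 = 217.5.
Planner: ∂(Σu_j)/∂g_i = Σα_j − 1 = 4.5 > 0, so everyone contributes w_i; G^SO = 51, W^SO = 51 + 4.5·51 = 280.5.
Deadweight loss = 63.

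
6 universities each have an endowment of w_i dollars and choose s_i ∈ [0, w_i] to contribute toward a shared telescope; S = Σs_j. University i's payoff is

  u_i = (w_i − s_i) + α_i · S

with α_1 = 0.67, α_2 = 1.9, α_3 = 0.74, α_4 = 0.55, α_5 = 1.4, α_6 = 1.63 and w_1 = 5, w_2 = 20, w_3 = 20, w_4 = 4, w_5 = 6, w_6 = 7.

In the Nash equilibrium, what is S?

∂u_i/∂s_i = α_i − 1, so university i contributes w_i if α_i > 1, else 0.
α_i > 1 for i ∈ {2, 5, 6}; NE contributions (0, 20, 0, 0, 6, 7), S = 33.

33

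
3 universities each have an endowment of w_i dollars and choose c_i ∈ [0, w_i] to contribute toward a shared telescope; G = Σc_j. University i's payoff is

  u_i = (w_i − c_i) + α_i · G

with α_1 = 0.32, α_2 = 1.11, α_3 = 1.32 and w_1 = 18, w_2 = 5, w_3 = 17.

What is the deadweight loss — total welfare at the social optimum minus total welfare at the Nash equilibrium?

∂u_i/∂c_i = α_i − 1, so university i contributes w_i if α_i > 1, else 0.
α_i > 1 for i ∈ {2, 3}; NE contributions (0, 5, 17), G = 22.
W^NE = Σw_i − G^NE + (Σα_i)·G^NE = 40 + 1.75·22 = 78.5.
Planner: ∂(Σu_j)/∂c_i = Σα_j − 1 = 1.75 > 0, so everyone contributes w_i; G^SO = 40, W^SO = 40 + 1.75·40 = 110.
Deadweight loss = 31.5.

31.5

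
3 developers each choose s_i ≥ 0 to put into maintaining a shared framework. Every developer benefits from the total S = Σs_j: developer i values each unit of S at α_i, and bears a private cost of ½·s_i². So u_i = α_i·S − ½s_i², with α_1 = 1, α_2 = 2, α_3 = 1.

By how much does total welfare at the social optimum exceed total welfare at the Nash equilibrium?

11

Developer i's FOC: ∂u_i/∂s_i = α_i − s_i = 0, so s_i* = α_i.
NE contributions = (1, 2, 1); S = 4.
W^NE = (Σα)·S − ½Σα_i² = 4² − ½·6 = 13.
Planner sets s_i = Σα_j = 4 for every i, so S^SO = 3·4 = 12.
W^SO = (Σα)·S^SO − ½·3·(Σα)² = (3/2)·4² = 24.
Deadweight loss = W^SO − W^NE = 11.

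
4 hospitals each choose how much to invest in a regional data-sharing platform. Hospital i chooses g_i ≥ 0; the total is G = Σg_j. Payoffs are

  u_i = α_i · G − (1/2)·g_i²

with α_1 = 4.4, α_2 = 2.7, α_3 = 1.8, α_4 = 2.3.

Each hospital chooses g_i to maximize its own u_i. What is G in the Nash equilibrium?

11.2

Hospital i's FOC: ∂u_i/∂g_i = α_i − g_i = 0, so g_i* = α_i.
NE contributions = (4.4, 2.7, 1.8, 2.3); G = 11.2.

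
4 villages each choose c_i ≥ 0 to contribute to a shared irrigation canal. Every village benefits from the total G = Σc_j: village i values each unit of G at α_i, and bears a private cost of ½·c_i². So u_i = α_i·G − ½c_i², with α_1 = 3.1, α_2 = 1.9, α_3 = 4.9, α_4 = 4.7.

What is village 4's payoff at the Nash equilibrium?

57.575

Village i's FOC: ∂u_i/∂c_i = α_i − c_i = 0, so c_i* = α_i.
NE contributions = (3.1, 1.9, 4.9, 4.7); G = 14.6.
u_4 = α_4·G − ½·(c_4)² = 4.7·14.6 − ½·4.7² = 57.575.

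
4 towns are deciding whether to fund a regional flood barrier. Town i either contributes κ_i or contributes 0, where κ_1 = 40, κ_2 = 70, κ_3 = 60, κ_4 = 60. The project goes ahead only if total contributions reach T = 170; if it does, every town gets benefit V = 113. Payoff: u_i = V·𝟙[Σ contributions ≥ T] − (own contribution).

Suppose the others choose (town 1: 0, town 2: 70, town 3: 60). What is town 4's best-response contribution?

60

Others' total = 130. Contributing 60 brings total to 190 ≥ 170: gain V − κ_4 = 53.
Best response: 60.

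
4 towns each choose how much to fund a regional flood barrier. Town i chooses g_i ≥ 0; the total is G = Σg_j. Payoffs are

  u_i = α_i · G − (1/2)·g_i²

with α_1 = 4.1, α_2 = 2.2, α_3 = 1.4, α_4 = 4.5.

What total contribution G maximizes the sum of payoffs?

48.8

Planner FOC: ∂(Σu_j)/∂g_i = (Σα_j) − g_i = 0, so g_i^SO = Σα_j = 12.2 for every i; G^SO = 48.8.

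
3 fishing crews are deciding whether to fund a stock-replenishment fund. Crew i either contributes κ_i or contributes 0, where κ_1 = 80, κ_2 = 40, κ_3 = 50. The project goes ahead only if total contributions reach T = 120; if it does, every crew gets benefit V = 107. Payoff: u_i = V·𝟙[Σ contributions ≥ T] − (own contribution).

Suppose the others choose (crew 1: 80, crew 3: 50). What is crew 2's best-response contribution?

0

Others' total = 130 ≥ 120; contributing adds cost 40 for no extra benefit.
Best response: 0.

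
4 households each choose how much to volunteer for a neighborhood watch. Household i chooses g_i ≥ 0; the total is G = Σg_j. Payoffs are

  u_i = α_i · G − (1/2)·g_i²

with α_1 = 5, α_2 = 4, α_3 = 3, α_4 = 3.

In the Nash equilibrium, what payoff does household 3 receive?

Household i's FOC: ∂u_i/∂g_i = α_i − g_i = 0, so g_i* = α_i.
NE contributions = (5, 4, 3, 3); G = 15.
u_3 = α_3·G − ½·(g_3)² = 3·15 − ½·3² = 40.5.

40.5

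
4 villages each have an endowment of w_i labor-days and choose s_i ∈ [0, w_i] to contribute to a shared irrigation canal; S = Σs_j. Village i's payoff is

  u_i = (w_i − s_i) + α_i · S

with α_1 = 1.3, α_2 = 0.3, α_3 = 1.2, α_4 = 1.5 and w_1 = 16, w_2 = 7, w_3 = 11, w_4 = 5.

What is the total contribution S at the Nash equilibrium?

32

∂u_i/∂s_i = α_i − 1, so village i contributes w_i if α_i > 1, else 0.
α_i > 1 for i ∈ {1, 3, 4}; NE contributions (16, 0, 11, 5), S = 32.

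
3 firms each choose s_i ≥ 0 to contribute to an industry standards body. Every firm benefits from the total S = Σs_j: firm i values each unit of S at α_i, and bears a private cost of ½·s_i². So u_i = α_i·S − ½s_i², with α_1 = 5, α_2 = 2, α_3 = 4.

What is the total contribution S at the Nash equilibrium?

11

Firm i's FOC: ∂u_i/∂s_i = α_i − s_i = 0, so s_i* = α_i.
NE contributions = (5, 2, 4); S = 11.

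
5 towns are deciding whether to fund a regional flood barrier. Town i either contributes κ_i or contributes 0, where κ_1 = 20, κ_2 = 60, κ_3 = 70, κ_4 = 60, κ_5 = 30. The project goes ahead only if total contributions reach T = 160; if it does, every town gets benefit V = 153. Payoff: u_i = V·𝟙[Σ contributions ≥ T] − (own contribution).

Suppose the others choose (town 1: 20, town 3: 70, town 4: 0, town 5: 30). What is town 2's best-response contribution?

60

Others' total = 120. Contributing 60 brings total to 180 ≥ 160: gain V − κ_2 = 93.
Best response: 60.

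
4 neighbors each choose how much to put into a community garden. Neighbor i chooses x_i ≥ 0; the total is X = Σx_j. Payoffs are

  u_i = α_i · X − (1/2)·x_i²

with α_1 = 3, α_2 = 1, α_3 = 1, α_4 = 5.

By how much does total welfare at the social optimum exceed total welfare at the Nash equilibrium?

Neighbor i's FOC: ∂u_i/∂x_i = α_i − x_i = 0, so x_i* = α_i.
NE contributions = (3, 1, 1, 5); X = 10.
W^NE = (Σα)·X − ½Σα_i² = 10² − ½·36 = 82.
Planner sets x_i = Σα_j = 10 for every i, so X^SO = 4·10 = 40.
W^SO = (Σα)·X^SO − ½·4·(Σα)² = (4/2)·10² = 200.
Deadweight loss = W^SO − W^NE = 118.

118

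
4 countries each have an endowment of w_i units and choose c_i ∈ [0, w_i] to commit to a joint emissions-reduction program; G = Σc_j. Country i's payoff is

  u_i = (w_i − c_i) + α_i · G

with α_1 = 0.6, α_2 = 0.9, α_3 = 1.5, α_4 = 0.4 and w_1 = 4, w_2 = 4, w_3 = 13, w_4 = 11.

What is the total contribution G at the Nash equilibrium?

13

∂u_i/∂c_i = α_i − 1, so country i contributes w_i if α_i > 1, else 0.
α_i > 1 for i ∈ {3}; NE contributions (0, 0, 13, 0), G = 13.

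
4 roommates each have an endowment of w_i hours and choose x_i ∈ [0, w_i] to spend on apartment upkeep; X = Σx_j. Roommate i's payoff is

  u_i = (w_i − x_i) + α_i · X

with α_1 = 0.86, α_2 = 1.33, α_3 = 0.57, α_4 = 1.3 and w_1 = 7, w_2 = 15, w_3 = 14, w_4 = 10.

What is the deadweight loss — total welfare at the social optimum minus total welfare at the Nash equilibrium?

∂u_i/∂x_i = α_i − 1, so roommate i contributes w_i if α_i > 1, else 0.
α_i > 1 for i ∈ {2, 4}; NE contributions (0, 15, 0, 10), X = 25.
W^NE = Σw_i − X^NE + (Σα_i)·X^NE = 46 + 3.06·25 = 122.5.
Planner: ∂(Σu_j)/∂x_i = Σα_j − 1 = 3.06 > 0, so everyone contributes w_i; X^SO = 46, W^SO = 46 + 3.06·46 = 186.76.
Deadweight loss = 64.26.

64.26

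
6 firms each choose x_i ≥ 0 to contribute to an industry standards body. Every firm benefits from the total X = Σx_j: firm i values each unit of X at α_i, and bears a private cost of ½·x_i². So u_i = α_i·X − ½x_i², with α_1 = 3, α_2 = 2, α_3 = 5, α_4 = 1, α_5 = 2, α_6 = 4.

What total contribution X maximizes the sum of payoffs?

Planner FOC: ∂(Σu_j)/∂x_i = (Σα_j) − x_i = 0, so x_i^SO = Σα_j = 17 for every i; X^SO = 102.

102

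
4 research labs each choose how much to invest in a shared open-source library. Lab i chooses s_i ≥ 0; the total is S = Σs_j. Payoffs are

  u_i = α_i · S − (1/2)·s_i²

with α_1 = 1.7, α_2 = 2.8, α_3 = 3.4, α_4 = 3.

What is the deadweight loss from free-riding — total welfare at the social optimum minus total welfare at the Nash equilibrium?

134.455

Lab i's FOC: ∂u_i/∂s_i = α_i − s_i = 0, so s_i* = α_i.
NE contributions = (1.7, 2.8, 3.4, 3); S = 10.9.
W^NE = (Σα)·S − ½Σα_i² = 10.9² − ½·31.29 = 103.165.
Planner sets s_i = Σα_j = 10.9 for every i, so S^SO = 4·10.9 = 43.6.
W^SO = (Σα)·S^SO − ½·4·(Σα)² = (4/2)·10.9² = 237.62.
Deadweight loss = W^SO − W^NE = 134.455.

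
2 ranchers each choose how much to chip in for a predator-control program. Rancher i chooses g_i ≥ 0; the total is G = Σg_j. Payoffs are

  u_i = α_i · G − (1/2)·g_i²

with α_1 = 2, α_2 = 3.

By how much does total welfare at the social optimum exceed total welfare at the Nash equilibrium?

Rancher i's FOC: ∂u_i/∂g_i = α_i − g_i = 0, so g_i* = α_i.
NE contributions = (2, 3); G = 5.
W^NE = (Σα)·G − ½Σα_i² = 5² − ½·13 = 18.5.
Planner sets g_i = Σα_j = 5 for every i, so G^SO = 2·5 = 10.
W^SO = (Σα)·G^SO − ½·2·(Σα)² = (2/2)·5² = 25.
Deadweight loss = W^SO − W^NE = 6.5.

6.5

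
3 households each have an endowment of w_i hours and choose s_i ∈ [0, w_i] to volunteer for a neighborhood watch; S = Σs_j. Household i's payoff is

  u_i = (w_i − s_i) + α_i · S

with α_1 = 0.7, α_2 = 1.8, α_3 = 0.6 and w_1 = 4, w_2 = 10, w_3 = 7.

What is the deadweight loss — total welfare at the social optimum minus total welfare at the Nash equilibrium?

∂u_i/∂s_i = α_i − 1, so household i contributes w_i if α_i > 1, else 0.
α_i > 1 for i ∈ {2}; NE contributions (0, 10, 0), S = 10.
W^NE = Σw_i − S^NE + (Σα_i)·S^NE = 21 + 2.1·10 = 42.
Planner: ∂(Σu_j)/∂s_i = Σα_j − 1 = 2.1 > 0, so everyone contributes w_i; S^SO = 21, W^SO = 21 + 2.1·21 = 65.1.
Deadweight loss = 23.1.

23.1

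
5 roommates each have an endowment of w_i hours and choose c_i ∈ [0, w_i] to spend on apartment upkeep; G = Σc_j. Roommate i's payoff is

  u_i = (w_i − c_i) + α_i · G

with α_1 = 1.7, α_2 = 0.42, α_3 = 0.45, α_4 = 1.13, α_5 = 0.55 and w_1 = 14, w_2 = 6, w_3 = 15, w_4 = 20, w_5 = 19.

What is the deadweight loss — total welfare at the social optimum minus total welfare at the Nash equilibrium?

∂u_i/∂c_i = α_i − 1, so roommate i contributes w_i if α_i > 1, else 0.
α_i > 1 for i ∈ {1, 4}; NE contributions (14, 0, 0, 20, 0), G = 34.
W^NE = Σw_i − G^NE + (Σα_i)·G^NE = 74 + 3.25·34 = 184.5.
Planner: ∂(Σu_j)/∂c_i = Σα_j − 1 = 3.25 > 0, so everyone contributes w_i; G^SO = 74, W^SO = 74 + 3.25·74 = 314.5.
Deadweight loss = 130.

130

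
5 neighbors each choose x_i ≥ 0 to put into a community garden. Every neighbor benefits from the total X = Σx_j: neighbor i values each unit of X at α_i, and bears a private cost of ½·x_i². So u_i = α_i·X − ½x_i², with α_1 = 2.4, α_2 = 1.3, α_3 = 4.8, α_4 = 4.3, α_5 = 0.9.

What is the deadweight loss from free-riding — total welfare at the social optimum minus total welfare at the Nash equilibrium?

306.43

Neighbor i's FOC: ∂u_i/∂x_i = α_i − x_i = 0, so x_i* = α_i.
NE contributions = (2.4, 1.3, 4.8, 4.3, 0.9); X = 13.7.
W^NE = (Σα)·X − ½Σα_i² = 13.7² − ½·49.79 = 162.795.
Planner sets x_i = Σα_j = 13.7 for every i, so X^SO = 5·13.7 = 68.5.
W^SO = (Σα)·X^SO − ½·5·(Σα)² = (5/2)·13.7² = 469.225.
Deadweight loss = W^SO − W^NE = 306.43.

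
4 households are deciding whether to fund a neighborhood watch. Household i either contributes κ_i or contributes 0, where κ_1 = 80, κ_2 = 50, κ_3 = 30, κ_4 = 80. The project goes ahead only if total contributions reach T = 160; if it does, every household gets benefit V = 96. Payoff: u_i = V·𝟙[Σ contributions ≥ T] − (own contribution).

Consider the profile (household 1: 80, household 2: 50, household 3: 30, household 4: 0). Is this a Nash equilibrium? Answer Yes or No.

Total = 160 ≥ 160: provided.
Household 1 (pledges 80, payoff 16): dropping to 0 → total 80, payoff 0. No gain.
Household 2 (pledges 50, payoff 46): dropping to 0 → total 110, payoff 0. No gain.
Household 3 (pledges 30, payoff 66): dropping to 0 → total 130, payoff 0. No gain.
Household 4 (pledges 0, payoff 96): pledging 80 → total 240, payoff 16. No gain.

Yes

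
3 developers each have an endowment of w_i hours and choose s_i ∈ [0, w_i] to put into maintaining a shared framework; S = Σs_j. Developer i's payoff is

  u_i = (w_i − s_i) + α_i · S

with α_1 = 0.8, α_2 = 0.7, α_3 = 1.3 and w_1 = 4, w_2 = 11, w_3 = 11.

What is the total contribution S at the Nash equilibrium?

∂u_i/∂s_i = α_i − 1, so developer i contributes w_i if α_i > 1, else 0.
α_i > 1 for i ∈ {3}; NE contributions (0, 0, 11), S = 11.

11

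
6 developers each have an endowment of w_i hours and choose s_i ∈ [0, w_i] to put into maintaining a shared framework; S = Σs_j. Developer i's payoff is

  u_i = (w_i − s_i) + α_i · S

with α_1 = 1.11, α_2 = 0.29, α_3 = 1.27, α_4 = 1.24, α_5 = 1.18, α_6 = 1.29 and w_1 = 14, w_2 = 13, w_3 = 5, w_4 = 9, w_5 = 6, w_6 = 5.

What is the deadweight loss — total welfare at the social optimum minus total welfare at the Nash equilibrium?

∂u_i/∂s_i = α_i − 1, so developer i contributes w_i if α_i > 1, else 0.
α_i > 1 for i ∈ {1, 3, 4, 5, 6}; NE contributions (14, 0, 5, 9, 6, 5), S = 39.
W^NE = Σw_i − S^NE + (Σα_i)·S^NE = 52 + 5.38·39 = 261.82.
Planner: ∂(Σu_j)/∂s_i = Σα_j − 1 = 5.38 > 0, so everyone contributes w_i; S^SO = 52, W^SO = 52 + 5.38·52 = 331.76.
Deadweight loss = 69.94.

69.94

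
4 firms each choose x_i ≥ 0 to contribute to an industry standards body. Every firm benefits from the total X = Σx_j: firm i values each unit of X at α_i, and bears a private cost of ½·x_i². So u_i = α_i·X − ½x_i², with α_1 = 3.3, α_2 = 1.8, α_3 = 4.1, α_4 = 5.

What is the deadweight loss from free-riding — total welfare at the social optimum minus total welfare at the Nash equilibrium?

Firm i's FOC: ∂u_i/∂x_i = α_i − x_i = 0, so x_i* = α_i.
NE contributions = (3.3, 1.8, 4.1, 5); X = 14.2.
W^NE = (Σα)·X − ½Σα_i² = 14.2² − ½·55.94 = 173.67.
Planner sets x_i = Σα_j = 14.2 for every i, so X^SO = 4·14.2 = 56.8.
W^SO = (Σα)·X^SO − ½·4·(Σα)² = (4/2)·14.2² = 403.28.
Deadweight loss = W^SO − W^NE = 229.61.

229.61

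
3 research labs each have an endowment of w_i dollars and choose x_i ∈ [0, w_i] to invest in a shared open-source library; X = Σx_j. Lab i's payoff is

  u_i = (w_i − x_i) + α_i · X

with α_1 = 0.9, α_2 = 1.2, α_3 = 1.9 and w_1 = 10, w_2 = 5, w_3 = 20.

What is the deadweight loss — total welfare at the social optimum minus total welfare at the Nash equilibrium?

30

∂u_i/∂x_i = α_i − 1, so lab i contributes w_i if α_i > 1, else 0.
α_i > 1 for i ∈ {2, 3}; NE contributions (0, 5, 20), X = 25.
W^NE = Σw_i − X^NE + (Σα_i)·X^NE = 35 + 3·25 = 110.
Planner: ∂(Σu_j)/∂x_i = Σα_j − 1 = 3 > 0, so everyone contributes w_i; X^SO = 35, W^SO = 35 + 3·35 = 140.
Deadweight loss = 30.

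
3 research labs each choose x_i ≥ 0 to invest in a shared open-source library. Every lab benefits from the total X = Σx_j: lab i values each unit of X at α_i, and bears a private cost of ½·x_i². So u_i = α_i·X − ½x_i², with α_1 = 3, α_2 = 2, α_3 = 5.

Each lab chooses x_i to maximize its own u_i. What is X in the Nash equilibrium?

10

Lab i's FOC: ∂u_i/∂x_i = α_i − x_i = 0, so x_i* = α_i.
NE contributions = (3, 2, 5); X = 10.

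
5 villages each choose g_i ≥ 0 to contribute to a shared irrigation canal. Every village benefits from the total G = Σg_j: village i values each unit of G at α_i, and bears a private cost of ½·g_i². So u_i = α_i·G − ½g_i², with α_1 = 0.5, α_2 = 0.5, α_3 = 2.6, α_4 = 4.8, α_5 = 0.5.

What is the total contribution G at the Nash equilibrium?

8.9

Village i's FOC: ∂u_i/∂g_i = α_i − g_i = 0, so g_i* = α_i.
NE contributions = (0.5, 0.5, 2.6, 4.8, 0.5); G = 8.9.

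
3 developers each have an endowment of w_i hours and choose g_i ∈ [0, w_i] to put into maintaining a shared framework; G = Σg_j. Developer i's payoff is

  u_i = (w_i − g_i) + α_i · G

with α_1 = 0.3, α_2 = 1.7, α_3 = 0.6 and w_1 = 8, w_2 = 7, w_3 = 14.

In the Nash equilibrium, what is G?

∂u_i/∂g_i = α_i − 1, so developer i contributes w_i if α_i > 1, else 0.
α_i > 1 for i ∈ {2}; NE contributions (0, 7, 0), G = 7.

7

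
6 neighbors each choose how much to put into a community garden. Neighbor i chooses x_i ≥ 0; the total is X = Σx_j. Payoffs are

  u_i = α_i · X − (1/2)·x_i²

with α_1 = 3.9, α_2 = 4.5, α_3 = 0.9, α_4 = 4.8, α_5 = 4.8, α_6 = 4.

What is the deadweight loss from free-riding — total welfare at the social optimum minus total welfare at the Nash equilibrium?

Neighbor i's FOC: ∂u_i/∂x_i = α_i − x_i = 0, so x_i* = α_i.
NE contributions = (3.9, 4.5, 0.9, 4.8, 4.8, 4); X = 22.9.
W^NE = (Σα)·X − ½Σα_i² = 22.9² − ½·98.35 = 475.235.
Planner sets x_i = Σα_j = 22.9 for every i, so X^SO = 6·22.9 = 137.4.
W^SO = (Σα)·X^SO − ½·6·(Σα)² = (6/2)·22.9² = 1573.23.
Deadweight loss = W^SO − W^NE = 1097.995.

1097.995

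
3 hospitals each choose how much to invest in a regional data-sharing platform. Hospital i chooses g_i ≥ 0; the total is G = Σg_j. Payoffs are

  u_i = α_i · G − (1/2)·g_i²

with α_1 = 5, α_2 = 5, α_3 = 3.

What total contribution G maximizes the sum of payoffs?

39

Planner FOC: ∂(Σu_j)/∂g_i = (Σα_j) − g_i = 0, so g_i^SO = Σα_j = 13 for every i; G^SO = 39.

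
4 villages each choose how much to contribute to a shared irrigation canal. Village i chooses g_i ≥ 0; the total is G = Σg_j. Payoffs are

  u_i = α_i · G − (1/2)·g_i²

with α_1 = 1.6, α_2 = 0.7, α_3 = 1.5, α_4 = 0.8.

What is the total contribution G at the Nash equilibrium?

Village i's FOC: ∂u_i/∂g_i = α_i − g_i = 0, so g_i* = α_i.
NE contributions = (1.6, 0.7, 1.5, 0.8); G = 4.6.

4.6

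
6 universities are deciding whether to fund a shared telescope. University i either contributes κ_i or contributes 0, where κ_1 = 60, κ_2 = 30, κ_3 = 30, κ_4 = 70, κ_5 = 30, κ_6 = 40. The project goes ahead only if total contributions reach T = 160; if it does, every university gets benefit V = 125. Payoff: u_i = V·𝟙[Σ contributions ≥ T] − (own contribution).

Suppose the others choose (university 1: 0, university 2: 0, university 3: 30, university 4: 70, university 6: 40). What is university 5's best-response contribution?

30

Others' total = 140. Contributing 30 brings total to 170 ≥ 160: gain V − κ_5 = 95.
Best response: 30.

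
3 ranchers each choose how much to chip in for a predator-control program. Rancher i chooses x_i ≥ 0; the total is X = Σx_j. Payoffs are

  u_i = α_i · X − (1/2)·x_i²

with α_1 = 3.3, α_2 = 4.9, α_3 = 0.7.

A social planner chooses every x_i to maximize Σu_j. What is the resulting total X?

Planner FOC: ∂(Σu_j)/∂x_i = (Σα_j) − x_i = 0, so x_i^SO = Σα_j = 8.9 for every i; X^SO = 26.7.

26.7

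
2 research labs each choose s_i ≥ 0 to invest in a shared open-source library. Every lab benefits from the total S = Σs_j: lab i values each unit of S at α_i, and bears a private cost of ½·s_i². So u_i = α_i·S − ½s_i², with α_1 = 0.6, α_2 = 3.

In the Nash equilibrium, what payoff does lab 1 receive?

Lab i's FOC: ∂u_i/∂s_i = α_i − s_i = 0, so s_i* = α_i.
NE contributions = (0.6, 3); S = 3.6.
u_1 = α_1·S − ½·(s_1)² = 0.6·3.6 − ½·0.6² = 1.98.

1.98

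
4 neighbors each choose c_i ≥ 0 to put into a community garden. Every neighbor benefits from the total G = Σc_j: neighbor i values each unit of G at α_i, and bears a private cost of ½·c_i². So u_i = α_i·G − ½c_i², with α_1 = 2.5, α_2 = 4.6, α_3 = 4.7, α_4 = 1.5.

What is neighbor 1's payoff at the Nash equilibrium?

Neighbor i's FOC: ∂u_i/∂c_i = α_i − c_i = 0, so c_i* = α_i.
NE contributions = (2.5, 4.6, 4.7, 1.5); G = 13.3.
u_1 = α_1·G − ½·(c_1)² = 2.5·13.3 − ½·2.5² = 30.125.

30.125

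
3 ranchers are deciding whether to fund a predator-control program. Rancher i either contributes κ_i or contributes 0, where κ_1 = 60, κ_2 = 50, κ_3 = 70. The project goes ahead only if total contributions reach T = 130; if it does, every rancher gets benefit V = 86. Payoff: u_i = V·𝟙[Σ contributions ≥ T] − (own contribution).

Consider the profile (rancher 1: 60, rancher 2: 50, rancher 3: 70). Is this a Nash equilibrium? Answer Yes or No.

Total = 180 ≥ 130: provided.
Rancher 1 (pledges 60, payoff 26): dropping to 0 → total 120, payoff 0. No gain.
Rancher 2 (pledges 50, payoff 36): dropping to 0 → total 130, payoff 86. Profitable deviation.

No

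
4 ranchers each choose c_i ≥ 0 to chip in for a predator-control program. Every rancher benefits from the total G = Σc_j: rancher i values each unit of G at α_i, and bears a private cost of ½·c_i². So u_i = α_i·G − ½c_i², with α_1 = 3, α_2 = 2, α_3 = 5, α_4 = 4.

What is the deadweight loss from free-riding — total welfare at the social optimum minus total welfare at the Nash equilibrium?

Rancher i's FOC: ∂u_i/∂c_i = α_i − c_i = 0, so c_i* = α_i.
NE contributions = (3, 2, 5, 4); G = 14.
W^NE = (Σα)·G − ½Σα_i² = 14² − ½·54 = 169.
Planner sets c_i = Σα_j = 14 for every i, so G^SO = 4·14 = 56.
W^SO = (Σα)·G^SO − ½·4·(Σα)² = (4/2)·14² = 392.
Deadweight loss = W^SO − W^NE = 223.

223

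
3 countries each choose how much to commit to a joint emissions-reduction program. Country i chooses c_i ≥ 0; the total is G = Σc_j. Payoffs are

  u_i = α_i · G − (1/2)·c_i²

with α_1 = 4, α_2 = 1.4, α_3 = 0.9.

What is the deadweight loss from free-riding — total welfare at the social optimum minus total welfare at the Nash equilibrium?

29.23

Country i's FOC: ∂u_i/∂c_i = α_i − c_i = 0, so c_i* = α_i.
NE contributions = (4, 1.4, 0.9); G = 6.3.
W^NE = (Σα)·G − ½Σα_i² = 6.3² − ½·18.77 = 30.305.
Planner sets c_i = Σα_j = 6.3 for every i, so G^SO = 3·6.3 = 18.9.
W^SO = (Σα)·G^SO − ½·3·(Σα)² = (3/2)·6.3² = 59.535.
Deadweight loss = W^SO − W^NE = 29.23.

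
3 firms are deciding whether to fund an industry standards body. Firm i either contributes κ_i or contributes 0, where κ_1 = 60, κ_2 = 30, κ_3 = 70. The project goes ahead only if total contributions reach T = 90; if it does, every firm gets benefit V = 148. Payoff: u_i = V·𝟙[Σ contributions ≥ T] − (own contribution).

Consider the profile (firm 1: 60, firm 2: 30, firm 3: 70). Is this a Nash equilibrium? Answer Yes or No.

Total = 160 ≥ 90: provided.
Firm 1 (pledges 60, payoff 88): dropping to 0 → total 100, payoff 148. Profitable deviation.

No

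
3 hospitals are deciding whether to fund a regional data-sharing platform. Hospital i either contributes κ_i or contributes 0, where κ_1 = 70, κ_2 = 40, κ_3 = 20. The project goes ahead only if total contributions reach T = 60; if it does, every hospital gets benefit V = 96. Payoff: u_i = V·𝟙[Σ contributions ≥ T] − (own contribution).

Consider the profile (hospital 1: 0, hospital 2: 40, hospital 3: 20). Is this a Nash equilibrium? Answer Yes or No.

Total = 60 ≥ 60: provided.
Hospital 1 (pledges 0, payoff 96): pledging 70 → total 130, payoff 26. No gain.
Hospital 2 (pledges 40, payoff 56): dropping to 0 → total 20, payoff 0. No gain.
Hospital 3 (pledges 20, payoff 76): dropping to 0 → total 40, payoff 0. No gain.

Yes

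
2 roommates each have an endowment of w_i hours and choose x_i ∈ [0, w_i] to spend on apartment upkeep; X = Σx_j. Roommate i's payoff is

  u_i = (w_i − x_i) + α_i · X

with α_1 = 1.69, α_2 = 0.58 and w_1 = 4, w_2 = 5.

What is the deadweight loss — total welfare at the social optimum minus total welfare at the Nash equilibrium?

6.35

∂u_i/∂x_i = α_i − 1, so roommate i contributes w_i if α_i > 1, else 0.
α_i > 1 for i ∈ {1}; NE contributions (4, 0), X = 4.
W^NE = Σw_i − X^NE + (Σα_i)·X^NE = 9 + 1.27·4 = 14.08.
Planner: ∂(Σu_j)/∂x_i = Σα_j − 1 = 1.27 > 0, so everyone contributes w_i; X^SO = 9, W^SO = 9 + 1.27·9 = 20.43.
Deadweight loss = 6.35.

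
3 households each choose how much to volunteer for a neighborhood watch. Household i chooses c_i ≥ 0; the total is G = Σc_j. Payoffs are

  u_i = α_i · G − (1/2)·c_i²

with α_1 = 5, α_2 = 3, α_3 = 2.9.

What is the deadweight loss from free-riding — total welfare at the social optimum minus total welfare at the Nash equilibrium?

Household i's FOC: ∂u_i/∂c_i = α_i − c_i = 0, so c_i* = α_i.
NE contributions = (5, 3, 2.9); G = 10.9.
W^NE = (Σα)·G − ½Σα_i² = 10.9² − ½·42.41 = 97.605.
Planner sets c_i = Σα_j = 10.9 for every i, so G^SO = 3·10.9 = 32.7.
W^SO = (Σα)·G^SO − ½·3·(Σα)² = (3/2)·10.9² = 178.215.
Deadweight loss = W^SO − W^NE = 80.61.

80.61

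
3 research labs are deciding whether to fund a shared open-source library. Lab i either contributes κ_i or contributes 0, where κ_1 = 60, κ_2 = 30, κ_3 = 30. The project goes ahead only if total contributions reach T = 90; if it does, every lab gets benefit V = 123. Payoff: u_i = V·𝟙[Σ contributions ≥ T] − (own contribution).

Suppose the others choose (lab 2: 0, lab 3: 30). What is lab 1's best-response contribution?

60

Others' total = 30. Contributing 60 brings total to 90 ≥ 90: gain V − κ_1 = 63.
Best response: 60.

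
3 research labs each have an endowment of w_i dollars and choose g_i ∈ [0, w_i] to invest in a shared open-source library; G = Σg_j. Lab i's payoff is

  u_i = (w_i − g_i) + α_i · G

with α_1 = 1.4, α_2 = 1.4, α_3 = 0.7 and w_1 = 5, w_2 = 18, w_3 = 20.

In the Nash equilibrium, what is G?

∂u_i/∂g_i = α_i − 1, so lab i contributes w_i if α_i > 1, else 0.
α_i > 1 for i ∈ {1, 2}; NE contributions (5, 18, 0), G = 23.

23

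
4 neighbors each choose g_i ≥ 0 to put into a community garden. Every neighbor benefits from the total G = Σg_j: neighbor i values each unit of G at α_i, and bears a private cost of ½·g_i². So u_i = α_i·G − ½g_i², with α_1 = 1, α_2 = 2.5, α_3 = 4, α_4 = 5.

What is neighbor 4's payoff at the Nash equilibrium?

50

Neighbor i's FOC: ∂u_i/∂g_i = α_i − g_i = 0, so g_i* = α_i.
NE contributions = (1, 2.5, 4, 5); G = 12.5.
u_4 = α_4·G − ½·(g_4)² = 5·12.5 − ½·5² = 50.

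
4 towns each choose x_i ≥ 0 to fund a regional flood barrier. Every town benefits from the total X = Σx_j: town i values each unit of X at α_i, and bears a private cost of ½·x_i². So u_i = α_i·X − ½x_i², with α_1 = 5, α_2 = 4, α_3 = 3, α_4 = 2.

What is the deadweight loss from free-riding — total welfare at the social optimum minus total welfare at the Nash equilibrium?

223

Town i's FOC: ∂u_i/∂x_i = α_i − x_i = 0, so x_i* = α_i.
NE contributions = (5, 4, 3, 2); X = 14.
W^NE = (Σα)·X − ½Σα_i² = 14² − ½·54 = 169.
Planner sets x_i = Σα_j = 14 for every i, so X^SO = 4·14 = 56.
W^SO = (Σα)·X^SO − ½·4·(Σα)² = (4/2)·14² = 392.
Deadweight loss = W^SO − W^NE = 223.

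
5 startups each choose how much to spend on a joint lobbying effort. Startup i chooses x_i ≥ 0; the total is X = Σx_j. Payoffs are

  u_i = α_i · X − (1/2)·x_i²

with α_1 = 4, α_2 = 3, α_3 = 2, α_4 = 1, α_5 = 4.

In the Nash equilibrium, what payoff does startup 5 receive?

48

Startup i's FOC: ∂u_i/∂x_i = α_i − x_i = 0, so x_i* = α_i.
NE contributions = (4, 3, 2, 1, 4); X = 14.
u_5 = α_5·X − ½·(x_5)² = 4·14 − ½·4² = 48.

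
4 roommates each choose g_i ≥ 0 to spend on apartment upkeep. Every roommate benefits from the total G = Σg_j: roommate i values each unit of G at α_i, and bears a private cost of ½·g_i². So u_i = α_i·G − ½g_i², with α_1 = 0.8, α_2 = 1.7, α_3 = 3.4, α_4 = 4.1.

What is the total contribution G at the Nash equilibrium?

10

Roommate i's FOC: ∂u_i/∂g_i = α_i − g_i = 0, so g_i* = α_i.
NE contributions = (0.8, 1.7, 3.4, 4.1); G = 10.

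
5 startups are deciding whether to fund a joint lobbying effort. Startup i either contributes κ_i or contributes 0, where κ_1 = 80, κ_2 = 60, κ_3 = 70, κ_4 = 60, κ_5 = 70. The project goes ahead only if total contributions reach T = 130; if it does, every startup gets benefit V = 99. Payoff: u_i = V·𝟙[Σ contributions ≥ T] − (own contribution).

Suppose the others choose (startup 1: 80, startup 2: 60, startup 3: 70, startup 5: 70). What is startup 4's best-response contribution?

0

Others' total = 280 ≥ 130; contributing adds cost 60 for no extra benefit.
Best response: 0.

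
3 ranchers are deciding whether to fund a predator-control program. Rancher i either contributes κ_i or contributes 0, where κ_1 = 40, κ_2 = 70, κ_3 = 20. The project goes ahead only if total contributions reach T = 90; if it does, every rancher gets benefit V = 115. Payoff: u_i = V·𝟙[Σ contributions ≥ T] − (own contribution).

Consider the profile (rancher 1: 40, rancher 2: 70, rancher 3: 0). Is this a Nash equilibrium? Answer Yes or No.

Yes

Total = 110 ≥ 90: provided.
Rancher 1 (pledges 40, payoff 75): dropping to 0 → total 70, payoff 0. No gain.
Rancher 2 (pledges 70, payoff 45): dropping to 0 → total 40, payoff 0. No gain.
Rancher 3 (pledges 0, payoff 115): pledging 20 → total 130, payoff 95. No gain.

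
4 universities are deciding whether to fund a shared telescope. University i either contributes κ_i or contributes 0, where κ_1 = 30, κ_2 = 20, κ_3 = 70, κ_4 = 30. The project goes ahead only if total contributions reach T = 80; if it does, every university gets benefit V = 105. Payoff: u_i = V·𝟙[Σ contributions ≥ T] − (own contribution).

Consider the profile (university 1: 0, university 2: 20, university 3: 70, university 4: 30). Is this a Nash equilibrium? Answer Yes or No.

Total = 120 ≥ 80: provided.
University 1 (pledges 0, payoff 105): pledging 30 → total 150, payoff 75. No gain.
University 2 (pledges 20, payoff 85): dropping to 0 → total 100, payoff 105. Profitable deviation.

No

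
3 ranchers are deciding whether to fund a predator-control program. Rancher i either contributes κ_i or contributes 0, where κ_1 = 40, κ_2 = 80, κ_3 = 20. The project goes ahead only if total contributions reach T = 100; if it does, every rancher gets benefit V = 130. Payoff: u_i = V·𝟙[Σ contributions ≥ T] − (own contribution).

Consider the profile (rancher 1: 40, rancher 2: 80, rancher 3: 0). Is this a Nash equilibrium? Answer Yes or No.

Total = 120 ≥ 100: provided.
Rancher 1 (pledges 40, payoff 90): dropping to 0 → total 80, payoff 0. No gain.
Rancher 2 (pledges 80, payoff 50): dropping to 0 → total 40, payoff 0. No gain.
Rancher 3 (pledges 0, payoff 130): pledging 20 → total 140, payoff 110. No gain.

Yes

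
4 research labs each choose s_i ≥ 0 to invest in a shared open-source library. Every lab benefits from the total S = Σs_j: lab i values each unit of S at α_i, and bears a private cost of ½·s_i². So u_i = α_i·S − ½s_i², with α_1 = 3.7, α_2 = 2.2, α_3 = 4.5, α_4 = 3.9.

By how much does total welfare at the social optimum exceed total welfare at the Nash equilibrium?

Lab i's FOC: ∂u_i/∂s_i = α_i − s_i = 0, so s_i* = α_i.
NE contributions = (3.7, 2.2, 4.5, 3.9); S = 14.3.
W^NE = (Σα)·S − ½Σα_i² = 14.3² − ½·53.99 = 177.495.
Planner sets s_i = Σα_j = 14.3 for every i, so S^SO = 4·14.3 = 57.2.
W^SO = (Σα)·S^SO − ½·4·(Σα)² = (4/2)·14.3² = 408.98.
Deadweight loss = W^SO − W^NE = 231.485.

231.485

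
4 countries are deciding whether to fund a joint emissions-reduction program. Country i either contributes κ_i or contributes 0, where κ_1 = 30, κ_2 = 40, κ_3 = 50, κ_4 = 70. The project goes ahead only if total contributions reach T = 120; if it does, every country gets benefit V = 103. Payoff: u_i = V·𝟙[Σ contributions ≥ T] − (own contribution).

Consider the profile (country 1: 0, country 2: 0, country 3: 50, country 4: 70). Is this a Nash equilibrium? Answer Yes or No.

Total = 120 ≥ 120: provided.
Country 1 (pledges 0, payoff 103): pledging 30 → total 150, payoff 73. No gain.
Country 2 (pledges 0, payoff 103): pledging 40 → total 160, payoff 63. No gain.
Country 3 (pledges 50, payoff 53): dropping to 0 → total 70, payoff 0. No gain.
Country 4 (pledges 70, payoff 33): dropping to 0 → total 50, payoff 0. No gain.

Yes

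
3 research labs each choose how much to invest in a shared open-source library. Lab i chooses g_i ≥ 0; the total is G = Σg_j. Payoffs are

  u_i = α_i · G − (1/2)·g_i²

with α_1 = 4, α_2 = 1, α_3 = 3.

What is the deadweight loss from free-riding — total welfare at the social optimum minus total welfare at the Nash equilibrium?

45

Lab i's FOC: ∂u_i/∂g_i = α_i − g_i = 0, so g_i* = α_i.
NE contributions = (4, 1, 3); G = 8.
W^NE = (Σα)·G − ½Σα_i² = 8² − ½·26 = 51.
Planner sets g_i = Σα_j = 8 for every i, so G^SO = 3·8 = 24.
W^SO = (Σα)·G^SO − ½·3·(Σα)² = (3/2)·8² = 96.
Deadweight loss = W^SO − W^NE = 45.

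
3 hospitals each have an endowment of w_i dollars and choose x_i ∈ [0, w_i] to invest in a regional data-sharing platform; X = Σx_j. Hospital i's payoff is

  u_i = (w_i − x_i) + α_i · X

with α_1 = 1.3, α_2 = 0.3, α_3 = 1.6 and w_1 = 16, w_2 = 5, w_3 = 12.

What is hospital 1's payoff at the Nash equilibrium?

∂u_i/∂x_i = α_i − 1, so hospital i contributes w_i if α_i > 1, else 0.
α_i > 1 for i ∈ {1, 3}; NE contributions (16, 0, 12), X = 28.
u_1 = (16 − 16) + 1.3·28 = 36.4.

36.4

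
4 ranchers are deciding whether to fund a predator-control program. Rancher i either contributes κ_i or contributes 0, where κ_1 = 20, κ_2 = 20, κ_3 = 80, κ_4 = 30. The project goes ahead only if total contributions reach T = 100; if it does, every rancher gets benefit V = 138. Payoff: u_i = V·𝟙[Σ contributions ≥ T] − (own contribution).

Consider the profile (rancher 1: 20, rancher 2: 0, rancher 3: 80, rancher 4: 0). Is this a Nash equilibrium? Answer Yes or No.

Yes

Total = 100 ≥ 100: provided.
Rancher 1 (pledges 20, payoff 118): dropping to 0 → total 80, payoff 0. No gain.
Rancher 2 (pledges 0, payoff 138): pledging 20 → total 120, payoff 118. No gain.
Rancher 3 (pledges 80, payoff 58): dropping to 0 → total 20, payoff 0. No gain.
Rancher 4 (pledges 0, payoff 138): pledging 30 → total 130, payoff 108. No gain.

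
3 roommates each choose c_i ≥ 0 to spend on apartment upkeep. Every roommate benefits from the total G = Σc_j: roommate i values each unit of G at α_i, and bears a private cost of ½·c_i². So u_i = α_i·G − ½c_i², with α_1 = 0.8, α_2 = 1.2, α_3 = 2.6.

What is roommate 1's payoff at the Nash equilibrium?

3.36

Roommate i's FOC: ∂u_i/∂c_i = α_i − c_i = 0, so c_i* = α_i.
NE contributions = (0.8, 1.2, 2.6); G = 4.6.
u_1 = α_1·G − ½·(c_1)² = 0.8·4.6 − ½·0.8² = 3.36.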